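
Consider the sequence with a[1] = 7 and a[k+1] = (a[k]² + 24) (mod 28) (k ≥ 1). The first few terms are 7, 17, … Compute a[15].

a[1] = 7; a[2] = 17; a[3] = 5; a[4] = 21; a[5] = 17.
Since a[5] = a[2] = 17, the sequence is eventually periodic: after a pre-period of length 1 it cycles with period 3.
For k ≥ 2, a[k] depends only on (k - 2) mod 3. (15 - 2) mod 3 = 1, so a[15] = a[3] = 5.

5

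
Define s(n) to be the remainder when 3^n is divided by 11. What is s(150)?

1

s(0) = 1; s(1) = 3; s(2) = 9; s(3) = 5; s(4) = 4; s(5) = 1.
The sequence repeats with period 5.
So s(150) = s(0 + ((150-0) mod 5)) = s(0) = 1.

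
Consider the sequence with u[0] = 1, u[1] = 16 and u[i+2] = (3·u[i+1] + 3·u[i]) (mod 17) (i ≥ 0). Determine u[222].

Computing terms: u[0] = 1, u[1] = 16, u[2] = 0, u[3] = 14, u[4] = 8, u[5] = 15, u[6] = 1, u[7] = 14, u[8] = 11, u[9] = 7, u[10] = 3, u[11] = 13, u[12] = 14, u[13] = 13, u[14] = 13, u[15] = 10, u[16] = 1, u[17] = 16.
The sequence repeats with period 16.
(222 - 0) mod 16 = 14, so u[222] = u[14] = 13.

13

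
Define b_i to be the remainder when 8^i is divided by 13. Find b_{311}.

Computing terms: b_1 = 8,  b_2 = 12,  b_3 = 5,  b_4 = 1,  b_5 = 8.
Since b_5 = b_1 = 8, the sequence is periodic with period 4.
(311 - 1) mod 4 = 2, so b_{311} = b_3 = 5.

5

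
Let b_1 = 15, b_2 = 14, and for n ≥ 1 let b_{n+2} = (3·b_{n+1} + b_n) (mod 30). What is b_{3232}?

5

Computing terms: b_1 = 15, b_2 = 14, b_3 = 27, b_4 = 5, b_5 = 12, b_6 = 11, b_7 = 15, b_8 = 26, b_9 = 3, b_{10} = 5, b_{11} = 18, b_{12} = 29, b_{13} = 15, b_{14} = 14.
Since (b_{13}, b_{14}) = (b_1, b_2) = (15, 14) (two consecutive terms determine the rest), the sequence is periodic with period 12.
So b_{3232} = b_{1 + ((3232-1) mod 12)} = b_4 = 5.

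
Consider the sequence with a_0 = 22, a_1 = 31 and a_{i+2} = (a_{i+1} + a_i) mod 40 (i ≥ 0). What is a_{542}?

13

Listing terms: a_0 = 22, a_1 = 31, a_2 = 13, a_3 = 4, a_4 = 17, a_5 = 21, a_6 = 38, a_7 = 19, a_8 = 17, a_9 = 36, a_{10} = 13, a_{11} = 9, a_{12} = 22, a_{13} = 31.
Since (a_{12}, a_{13}) = (a_0, a_1) = (22, 31) (two consecutive terms determine the rest), the sequence is periodic with period 12.
(542 - 0) mod 12 = 2, so a_{542} = a_2 = 13.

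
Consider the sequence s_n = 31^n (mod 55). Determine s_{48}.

36

Listing terms: s_0 = 1, s_1 = 31, s_2 = 26, s_3 = 36, s_4 = 16, s_5 = 1.
The sequence repeats with period 5.
(48 - 0) mod 5 = 3, so s_{48} = s_3 = 36.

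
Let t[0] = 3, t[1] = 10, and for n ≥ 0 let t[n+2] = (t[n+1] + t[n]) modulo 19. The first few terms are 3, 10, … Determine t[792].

t[0] = 3,  t[1] = 10,  t[2] = 13,  t[3] = 4,  t[4] = 17,  t[5] = 2,  t[6] = 0,  t[7] = 2,  t[8] = 2,  t[9] = 4,  t[10] = 6,  t[11] = 10,  t[12] = 16,  t[13] = 7,  t[14] = 4,  t[15] = 11,  t[16] = 15,  t[17] = 7,  t[18] = 3,  t[19] = 10.
The sequence repeats with period 18.
(792 - 0) mod 18 = 0, so t[792] = t[0] = 3.

3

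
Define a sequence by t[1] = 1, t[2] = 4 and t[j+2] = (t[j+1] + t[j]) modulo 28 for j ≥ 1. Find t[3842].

t[1] = 1, t[2] = 4, t[3] = 5, t[4] = 9, t[5] = 14, t[6] = 23, t[7] = 9, t[8] = 4, t[9] = 13, t[10] = 17, t[11] = 2, t[12] = 19, t[13] = 21, t[14] = 12, t[15] = 5, t[16] = 17, t[17] = 22, t[18] = 11, t[19] = 5, t[20] = 16, t[21] = 21, t[22] = 9, t[23] = 2, t[24] = 11, t[25] = 13, t[26] = 24, t[27] = 9, t[28] = 5, t[29] = 14, t[30] = 19, t[31] = 5, t[32] = 24, t[33] = 1, t[34] = 25, t[35] = 26, t[36] = 23, t[37] = 21, t[38] = 16, t[39] = 9, t[40] = 25, t[41] = 6, t[42] = 3, t[43] = 9, t[44] = 12, t[45] = 21, t[46] = 5, t[47] = 26, t[48] = 3, t[49] = 1, t[50] = 4.
The sequence repeats with period 48.
So t[3842] = t[1 + ((3842-1) mod 48)] = t[2] = 4.

4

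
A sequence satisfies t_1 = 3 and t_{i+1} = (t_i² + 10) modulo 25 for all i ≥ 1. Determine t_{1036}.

Listing terms: t_1 = 3,  t_2 = 19,  t_3 = 21,  t_4 = 1,  t_5 = 11,  t_6 = 6,  t_7 = 21.
Since t_7 = t_3 = 21, the sequence is eventually periodic: after a pre-period of length 2 it cycles with period 4.
For i ≥ 3, t_i depends only on (i - 3) mod 4. (1036 - 3) mod 4 = 1, so t_{1036} = t_4 = 1.

1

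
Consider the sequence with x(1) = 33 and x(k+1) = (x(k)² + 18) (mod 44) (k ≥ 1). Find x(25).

19

x(1) = 33; x(2) = 7; x(3) = 23; x(4) = 19; x(5) = 27; x(6) = 43; x(7) = 19.
Since x(7) = x(4) = 19, the sequence is eventually periodic: after a pre-period of length 3 it cycles with period 3.
For k ≥ 4, x(k) depends only on (k - 4) mod 3. (25 - 4) mod 3 = 0, so x(25) = x(4) = 19.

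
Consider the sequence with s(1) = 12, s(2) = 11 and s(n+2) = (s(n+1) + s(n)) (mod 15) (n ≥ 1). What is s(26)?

We have s(1) = 12, s(2) = 11, s(3) = 8, s(4) = 4, s(5) = 12, s(6) = 1, s(7) = 13, s(8) = 14, s(9) = 12, s(10) = 11.
The sequence repeats with period 8.
So s(26) = s(1 + ((26-1) mod 8)) = s(2) = 11.

11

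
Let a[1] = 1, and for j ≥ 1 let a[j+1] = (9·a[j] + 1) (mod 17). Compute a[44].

4

Listing terms: a[1] = 1; a[2] = 10; a[3] = 6; a[4] = 4; a[5] = 3; a[6] = 11; a[7] = 15; a[8] = 0; a[9] = 1.
The sequence repeats with period 8.
So a[44] = a[1 + ((44-1) mod 8)] = a[4] = 4.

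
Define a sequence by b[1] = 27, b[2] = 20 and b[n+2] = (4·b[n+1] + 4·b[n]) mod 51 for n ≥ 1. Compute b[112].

Listing terms: b[1] = 27,  b[2] = 20,  b[3] = 35,  b[4] = 16,  b[5] = 0,  b[6] = 13,  b[7] = 1,  b[8] = 5,  b[9] = 24,  b[10] = 14,  b[11] = 50,  b[12] = 1,  b[13] = 0,  b[14] = 4,  b[15] = 16,  b[16] = 29,  b[17] = 27,  b[18] = 20.
Since (b[17], b[18]) = (b[1], b[2]) = (27, 20) (two consecutive terms determine the rest), the sequence is periodic with period 16.
(112 - 1) mod 16 = 15, so b[112] = b[16] = 29.

29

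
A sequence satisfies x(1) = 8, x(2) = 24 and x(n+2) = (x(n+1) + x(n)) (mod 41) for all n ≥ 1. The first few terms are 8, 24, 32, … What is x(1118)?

24

Listing terms: x(1) = 8,  x(2) = 24,  x(3) = 32,  x(4) = 15,  x(5) = 6,  x(6) = 21,  x(7) = 27,  x(8) = 7,  x(9) = 34,  x(10) = 0,  x(11) = 34,  x(12) = 34,  x(13) = 27,  x(14) = 20,  x(15) = 6,  x(16) = 26,  x(17) = 32,  x(18) = 17,  x(19) = 8,  x(20) = 25,  x(21) = 33,  x(22) = 17,  x(23) = 9,  x(24) = 26,  x(25) = 35,  x(26) = 20,  x(27) = 14,  x(28) = 34,  x(29) = 7,  x(30) = 0,  x(31) = 7,  x(32) = 7,  x(33) = 14,  x(34) = 21,  x(35) = 35,  x(36) = 15,  x(37) = 9,  x(38) = 24,  x(39) = 33,  x(40) = 16,  x(41) = 8,  x(42) = 24.
The sequence repeats with period 40.
So x(1118) = x(1 + ((1118-1) mod 40)) = x(38) = 24.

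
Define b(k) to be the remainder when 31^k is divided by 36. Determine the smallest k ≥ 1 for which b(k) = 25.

We have b(0) = 1,  b(1) = 31,  b(2) = 25,  b(3) = 19,  b(4) = 13,  b(5) = 7,  b(6) = 1.
The sequence repeats with period 6.
The value 25 first appears (with k ≥ 1) at b(2).

2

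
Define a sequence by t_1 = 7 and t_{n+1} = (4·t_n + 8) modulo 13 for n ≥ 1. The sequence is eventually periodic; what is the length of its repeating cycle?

6

Computing terms: t_1 = 7; t_2 = 10; t_3 = 9; t_4 = 5; t_5 = 2; t_6 = 3; t_7 = 7.
Since t_7 = t_1 = 7, the sequence is periodic with period 6.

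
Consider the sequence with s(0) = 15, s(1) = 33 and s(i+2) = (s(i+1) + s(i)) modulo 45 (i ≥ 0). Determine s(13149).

12

Computing terms: s(0) = 15, s(1) = 33, s(2) = 3, s(3) = 36, s(4) = 39, s(5) = 30, s(6) = 24, s(7) = 9, s(8) = 33, s(9) = 42, s(10) = 30, s(11) = 27, s(12) = 12, s(13) = 39, s(14) = 6, s(15) = 0, s(16) = 6, s(17) = 6, s(18) = 12, s(19) = 18, s(20) = 30, s(21) = 3, s(22) = 33, s(23) = 36, s(24) = 24, s(25) = 15, s(26) = 39, s(27) = 9, s(28) = 3, s(29) = 12, s(30) = 15, s(31) = 27, s(32) = 42, s(33) = 24, s(34) = 21, s(35) = 0, s(36) = 21, s(37) = 21, s(38) = 42, s(39) = 18, s(40) = 15, s(41) = 33.
The sequence repeats with period 40.
(13149 - 0) mod 40 = 29, so s(13149) = s(29) = 12.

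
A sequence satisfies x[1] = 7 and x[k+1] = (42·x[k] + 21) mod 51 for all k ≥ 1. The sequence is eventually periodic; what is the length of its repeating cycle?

8

We have x[1] = 7, x[2] = 9, x[3] = 42, x[4] = 0, x[5] = 21, x[6] = 36, x[7] = 3, x[8] = 45, x[9] = 24, x[10] = 9.
Since x[10] = x[2] = 9, the sequence is eventually periodic: after a pre-period of length 1 it cycles with period 8.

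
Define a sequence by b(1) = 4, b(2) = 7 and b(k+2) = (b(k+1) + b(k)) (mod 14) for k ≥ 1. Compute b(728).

11

We have b(1) = 4, b(2) = 7, b(3) = 11, b(4) = 4, b(5) = 1, b(6) = 5, b(7) = 6, b(8) = 11, b(9) = 3, b(10) = 0, b(11) = 3, b(12) = 3, b(13) = 6, b(14) = 9, b(15) = 1, b(16) = 10, b(17) = 11, b(18) = 7, b(19) = 4, b(20) = 11, b(21) = 1, b(22) = 12, b(23) = 13, b(24) = 11, b(25) = 10, b(26) = 7, b(27) = 3, b(28) = 10, b(29) = 13, b(30) = 9, b(31) = 8, b(32) = 3, b(33) = 11, b(34) = 0, b(35) = 11, b(36) = 11, b(37) = 8, b(38) = 5, b(39) = 13, b(40) = 4, b(41) = 3, b(42) = 7, b(43) = 10, b(44) = 3, b(45) = 13, b(46) = 2, b(47) = 1, b(48) = 3, b(49) = 4, b(50) = 7.
The sequence repeats with period 48.
So b(728) = b(1 + ((728-1) mod 48)) = b(8) = 11.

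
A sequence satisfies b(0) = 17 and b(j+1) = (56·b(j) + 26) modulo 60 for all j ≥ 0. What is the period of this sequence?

Listing terms: b(0) = 17; b(1) = 18; b(2) = 14; b(3) = 30; b(4) = 26; b(5) = 42; b(6) = 38; b(7) = 54; b(8) = 50; b(9) = 6; b(10) = 2; b(11) = 18.
Since b(11) = b(1) = 18, the sequence is eventually periodic: after a pre-period of length 1 it cycles with period 10.

10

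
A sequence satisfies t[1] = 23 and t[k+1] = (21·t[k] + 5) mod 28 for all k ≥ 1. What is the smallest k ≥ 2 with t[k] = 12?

2

We have t[1] = 23; t[2] = 12; t[3] = 5; t[4] = 26; t[5] = 19; t[6] = 12.
Since t[6] = t[2] = 12, the sequence is eventually periodic: after a pre-period of length 1 it cycles with period 4.
The value 12 first appears (with k ≥ 2) at t[2].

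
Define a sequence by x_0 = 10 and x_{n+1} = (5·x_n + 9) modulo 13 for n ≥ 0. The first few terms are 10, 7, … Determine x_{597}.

7

Listing terms: x_0 = 10,  x_1 = 7,  x_2 = 5,  x_3 = 8,  x_4 = 10.
Since x_4 = x_0 = 10, the sequence is periodic with period 4.
So x_{597} = x_{0 + ((597-0) mod 4)} = x_1 = 7.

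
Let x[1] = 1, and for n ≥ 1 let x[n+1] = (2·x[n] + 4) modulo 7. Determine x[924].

2

We have x[1] = 1; x[2] = 6; x[3] = 2; x[4] = 1.
The sequence repeats with period 3.
So x[924] = x[1 + ((924-1) mod 3)] = x[3] = 2.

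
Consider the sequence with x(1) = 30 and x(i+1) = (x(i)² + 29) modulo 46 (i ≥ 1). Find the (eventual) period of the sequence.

10

We have x(1) = 30, x(2) = 9, x(3) = 18, x(4) = 31, x(5) = 24, x(6) = 7, x(7) = 32, x(8) = 41, x(9) = 8, x(10) = 1, x(11) = 30.
The sequence repeats with period 10.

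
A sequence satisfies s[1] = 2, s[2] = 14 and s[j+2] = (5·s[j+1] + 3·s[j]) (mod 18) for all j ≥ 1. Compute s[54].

Listing terms: s[1] = 2; s[2] = 14; s[3] = 4; s[4] = 8; s[5] = 16; s[6] = 14; s[7] = 10; s[8] = 2; s[9] = 4; s[10] = 8.
Since (s[9], s[10]) = (s[3], s[4]) = (4, 8) (two consecutive terms determine the rest), the sequence is eventually periodic: after a pre-period of length 2 it cycles with period 6.
For j ≥ 3, s[j] depends only on (j - 3) mod 6. (54 - 3) mod 6 = 3, so s[54] = s[6] = 14.

14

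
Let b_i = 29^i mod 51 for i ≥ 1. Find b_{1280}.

b_1 = 29,  b_2 = 25,  b_3 = 11,  b_4 = 13,  b_5 = 20,  b_6 = 19,  b_7 = 41,  b_8 = 16,  b_9 = 5,  b_{10} = 43,  b_{11} = 23,  b_{12} = 4,  b_{13} = 14,  b_{14} = 49,  b_{15} = 44,  b_{16} = 1,  b_{17} = 29.
The sequence repeats with period 16.
So b_{1280} = b_{1 + ((1280-1) mod 16)} = b_{16} = 1.

1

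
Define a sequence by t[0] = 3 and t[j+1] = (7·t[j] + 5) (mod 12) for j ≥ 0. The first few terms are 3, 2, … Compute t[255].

6

t[0] = 3, t[1] = 2, t[2] = 7, t[3] = 6, t[4] = 11, t[5] = 10, t[6] = 3.
Since t[6] = t[0] = 3, the sequence is periodic with period 6.
(255 - 0) mod 6 = 3, so t[255] = t[3] = 6.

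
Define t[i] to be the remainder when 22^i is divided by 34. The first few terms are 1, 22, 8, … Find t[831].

24

We have t[0] = 1; t[1] = 22; t[2] = 8; t[3] = 6; t[4] = 30; t[5] = 14; t[6] = 2; t[7] = 10; t[8] = 16; t[9] = 12; t[10] = 26; t[11] = 28; t[12] = 4; t[13] = 20; t[14] = 32; t[15] = 24; t[16] = 18; t[17] = 22.
Since t[17] = t[1] = 22, the sequence is eventually periodic: after a pre-period of length 1 it cycles with period 16.
For i ≥ 1, t[i] depends only on (i - 1) mod 16. (831 - 1) mod 16 = 14, so t[831] = t[15] = 24.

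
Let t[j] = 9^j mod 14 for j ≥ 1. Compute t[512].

t[1] = 9, t[2] = 11, t[3] = 1, t[4] = 9.
Since t[4] = t[1] = 9, the sequence is periodic with period 3.
So t[512] = t[1 + ((512-1) mod 3)] = t[2] = 11.

11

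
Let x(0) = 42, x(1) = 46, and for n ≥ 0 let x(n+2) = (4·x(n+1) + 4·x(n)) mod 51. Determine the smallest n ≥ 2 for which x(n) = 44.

Listing terms: x(0) = 42, x(1) = 46, x(2) = 46, x(3) = 11, x(4) = 24, x(5) = 38, x(6) = 44, x(7) = 22, x(8) = 9, x(9) = 22, x(10) = 22, x(11) = 23, x(12) = 27, x(13) = 47, x(14) = 41, x(15) = 46, x(16) = 42, x(17) = 46.
Since (x(16), x(17)) = (x(0), x(1)) = (42, 46) (two consecutive terms determine the rest), the sequence is periodic with period 16.
The value 44 first appears (with n ≥ 2) at x(6).

6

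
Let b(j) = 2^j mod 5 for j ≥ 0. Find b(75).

3

We have b(0) = 1,  b(1) = 2,  b(2) = 4,  b(3) = 3,  b(4) = 1.
The sequence repeats with period 4.
(75 - 0) mod 4 = 3, so b(75) = b(3) = 3.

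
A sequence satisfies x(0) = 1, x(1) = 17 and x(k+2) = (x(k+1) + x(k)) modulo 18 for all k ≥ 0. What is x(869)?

Computing terms: x(0) = 1; x(1) = 17; x(2) = 0; x(3) = 17; x(4) = 17; x(5) = 16; x(6) = 15; x(7) = 13; x(8) = 10; x(9) = 5; x(10) = 15; x(11) = 2; x(12) = 17; x(13) = 1; x(14) = 0; x(15) = 1; x(16) = 1; x(17) = 2; x(18) = 3; x(19) = 5; x(20) = 8; x(21) = 13; x(22) = 3; x(23) = 16; x(24) = 1; x(25) = 17.
The sequence repeats with period 24.
So x(869) = x(0 + ((869-0) mod 24)) = x(5) = 16.

16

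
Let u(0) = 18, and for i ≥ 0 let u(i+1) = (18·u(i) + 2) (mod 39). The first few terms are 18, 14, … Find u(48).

5

u(0) = 18, u(1) = 14, u(2) = 20, u(3) = 11, u(4) = 5, u(5) = 14.
Since u(5) = u(1) = 14, the sequence is eventually periodic: after a pre-period of length 1 it cycles with period 4.
For i ≥ 1, u(i) depends only on (i - 1) mod 4. (48 - 1) mod 4 = 3, so u(48) = u(4) = 5.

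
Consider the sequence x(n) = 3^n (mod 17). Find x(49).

3

We have x(1) = 3,  x(2) = 9,  x(3) = 10,  x(4) = 13,  x(5) = 5,  x(6) = 15,  x(7) = 11,  x(8) = 16,  x(9) = 14,  x(10) = 8,  x(11) = 7,  x(12) = 4,  x(13) = 12,  x(14) = 2,  x(15) = 6,  x(16) = 1,  x(17) = 3.
The sequence repeats with period 16.
(49 - 1) mod 16 = 0, so x(49) = x(1) = 3.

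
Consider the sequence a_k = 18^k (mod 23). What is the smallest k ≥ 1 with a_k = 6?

Listing terms: a_0 = 1; a_1 = 18; a_2 = 2; a_3 = 13; a_4 = 4; a_5 = 3; a_6 = 8; a_7 = 6; a_8 = 16; a_9 = 12; a_{10} = 9; a_{11} = 1.
Since a_{11} = a_0 = 1, the sequence is periodic with period 11.
The value 6 first appears (with k ≥ 1) at a_7.

7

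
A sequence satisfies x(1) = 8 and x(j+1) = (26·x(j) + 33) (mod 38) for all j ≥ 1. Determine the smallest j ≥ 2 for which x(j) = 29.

3

x(1) = 8; x(2) = 13; x(3) = 29; x(4) = 27; x(5) = 13.
Since x(5) = x(2) = 13, the sequence is eventually periodic: after a pre-period of length 1 it cycles with period 3.
The value 29 first appears (with j ≥ 2) at x(3).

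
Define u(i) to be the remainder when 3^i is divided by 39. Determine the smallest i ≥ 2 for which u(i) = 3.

4

We have u(1) = 3, u(2) = 9, u(3) = 27, u(4) = 3.
The sequence repeats with period 3.
The value 3 next appears (with i ≥ 2) at u(4).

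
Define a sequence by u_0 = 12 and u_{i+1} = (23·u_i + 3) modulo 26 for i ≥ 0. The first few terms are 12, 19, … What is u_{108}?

12

We have u_0 = 12, u_1 = 19, u_2 = 24, u_3 = 9, u_4 = 2, u_5 = 23, u_6 = 12.
The sequence repeats with period 6.
(108 - 0) mod 6 = 0, so u_{108} = u_0 = 12.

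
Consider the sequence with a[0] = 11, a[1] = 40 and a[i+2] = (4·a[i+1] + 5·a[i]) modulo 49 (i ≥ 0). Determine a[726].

39

We have a[0] = 11; a[1] = 40; a[2] = 19; a[3] = 31; a[4] = 23; a[5] = 2; a[6] = 25; a[7] = 12; a[8] = 26; a[9] = 17; a[10] = 2; a[11] = 44; a[12] = 39; a[13] = 33; a[14] = 33; a[15] = 3; a[16] = 30; a[17] = 37; a[18] = 4; a[19] = 5; a[20] = 40; a[21] = 38; a[22] = 9; a[23] = 30; a[24] = 18; a[25] = 26; a[26] = 47; a[27] = 24; a[28] = 37; a[29] = 23; a[30] = 32; a[31] = 47; a[32] = 5; a[33] = 10; a[34] = 16; a[35] = 16; a[36] = 46; a[37] = 19; a[38] = 12; a[39] = 45; a[40] = 44; a[41] = 9; a[42] = 11; a[43] = 40.
The sequence repeats with period 42.
(726 - 0) mod 42 = 12, so a[726] = a[12] = 39.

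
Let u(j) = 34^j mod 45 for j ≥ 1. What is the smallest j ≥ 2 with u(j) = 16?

Listing terms: u(1) = 34; u(2) = 31; u(3) = 19; u(4) = 16; u(5) = 4; u(6) = 1; u(7) = 34.
Since u(7) = u(1) = 34, the sequence is periodic with period 6.
The value 16 first appears (with j ≥ 2) at u(4).

4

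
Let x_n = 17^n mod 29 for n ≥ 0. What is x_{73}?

We have x_0 = 1,  x_1 = 17,  x_2 = 28,  x_3 = 12,  x_4 = 1.
The sequence repeats with period 4.
So x_{73} = x_{0 + ((73-0) mod 4)} = x_1 = 17.

17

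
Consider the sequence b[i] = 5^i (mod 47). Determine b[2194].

We have b[0] = 1,  b[1] = 5,  b[2] = 25,  b[3] = 31,  b[4] = 14,  b[5] = 23,  b[6] = 21,  b[7] = 11,  b[8] = 8,  b[9] = 40,  b[10] = 12,  b[11] = 13,  b[12] = 18,  b[13] = 43,  b[14] = 27,  b[15] = 41,  b[16] = 17,  b[17] = 38,  b[18] = 2,  b[19] = 10,  b[20] = 3,  b[21] = 15,  b[22] = 28,  b[23] = 46,  b[24] = 42,  b[25] = 22,  b[26] = 16,  b[27] = 33,  b[28] = 24,  b[29] = 26,  b[30] = 36,  b[31] = 39,  b[32] = 7,  b[33] = 35,  b[34] = 34,  b[35] = 29,  b[36] = 4,  b[37] = 20,  b[38] = 6,  b[39] = 30,  b[40] = 9,  b[41] = 45,  b[42] = 37,  b[43] = 44,  b[44] = 32,  b[45] = 19,  b[46] = 1.
The sequence repeats with period 46.
(2194 - 0) mod 46 = 32, so b[2194] = b[32] = 7.

7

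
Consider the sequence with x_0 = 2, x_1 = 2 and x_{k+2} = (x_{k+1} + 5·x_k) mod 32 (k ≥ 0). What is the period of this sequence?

24

Computing terms: x_0 = 2, x_1 = 2, x_2 = 12, x_3 = 22, x_4 = 18, x_5 = 0, x_6 = 26, x_7 = 26, x_8 = 28, x_9 = 30, x_{10} = 10, x_{11} = 0, x_{12} = 18, x_{13} = 18, x_{14} = 12, x_{15} = 6, x_{16} = 2, x_{17} = 0, x_{18} = 10, x_{19} = 10, x_{20} = 28, x_{21} = 14, x_{22} = 26, x_{23} = 0, x_{24} = 2, x_{25} = 2.
The sequence repeats with period 24.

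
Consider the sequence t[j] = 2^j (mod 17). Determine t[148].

Computing terms: t[1] = 2, t[2] = 4, t[3] = 8, t[4] = 16, t[5] = 15, t[6] = 13, t[7] = 9, t[8] = 1, t[9] = 2.
Since t[9] = t[1] = 2, the sequence is periodic with period 8.
(148 - 1) mod 8 = 3, so t[148] = t[4] = 16.

16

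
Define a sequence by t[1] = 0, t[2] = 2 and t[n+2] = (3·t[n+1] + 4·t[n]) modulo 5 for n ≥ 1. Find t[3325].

Listing terms: t[1] = 0; t[2] = 2; t[3] = 1; t[4] = 1; t[5] = 2; t[6] = 0; t[7] = 3; t[8] = 4; t[9] = 4; t[10] = 3; t[11] = 0; t[12] = 2.
Since (t[11], t[12]) = (t[1], t[2]) = (0, 2) (two consecutive terms determine the rest), the sequence is periodic with period 10.
So t[3325] = t[1 + ((3325-1) mod 10)] = t[5] = 2.

2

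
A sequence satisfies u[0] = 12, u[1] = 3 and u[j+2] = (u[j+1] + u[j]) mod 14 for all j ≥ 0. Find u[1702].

7

u[0] = 12,  u[1] = 3,  u[2] = 1,  u[3] = 4,  u[4] = 5,  u[5] = 9,  u[6] = 0,  u[7] = 9,  u[8] = 9,  u[9] = 4,  u[10] = 13,  u[11] = 3,  u[12] = 2,  u[13] = 5,  u[14] = 7,  u[15] = 12,  u[16] = 5,  u[17] = 3,  u[18] = 8,  u[19] = 11,  u[20] = 5,  u[21] = 2,  u[22] = 7,  u[23] = 9,  u[24] = 2,  u[25] = 11,  u[26] = 13,  u[27] = 10,  u[28] = 9,  u[29] = 5,  u[30] = 0,  u[31] = 5,  u[32] = 5,  u[33] = 10,  u[34] = 1,  u[35] = 11,  u[36] = 12,  u[37] = 9,  u[38] = 7,  u[39] = 2,  u[40] = 9,  u[41] = 11,  u[42] = 6,  u[43] = 3,  u[44] = 9,  u[45] = 12,  u[46] = 7,  u[47] = 5,  u[48] = 12,  u[49] = 3.
Since (u[48], u[49]) = (u[0], u[1]) = (12, 3) (two consecutive terms determine the rest), the sequence is periodic with period 48.
So u[1702] = u[0 + ((1702-0) mod 48)] = u[22] = 7.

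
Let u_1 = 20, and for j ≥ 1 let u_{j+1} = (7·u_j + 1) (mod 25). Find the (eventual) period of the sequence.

4

We have u_1 = 20,  u_2 = 16,  u_3 = 13,  u_4 = 17,  u_5 = 20.
The sequence repeats with period 4.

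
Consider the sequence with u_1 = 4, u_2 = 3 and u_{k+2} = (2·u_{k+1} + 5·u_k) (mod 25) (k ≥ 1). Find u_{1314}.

u_1 = 4; u_2 = 3; u_3 = 1; u_4 = 17; u_5 = 14; u_6 = 13; u_7 = 21; u_8 = 7; u_9 = 19; u_{10} = 23; u_{11} = 16; u_{12} = 22; u_{13} = 24; u_{14} = 8; u_{15} = 11; u_{16} = 12; u_{17} = 4; u_{18} = 18; u_{19} = 6; u_{20} = 2; u_{21} = 9; u_{22} = 3; u_{23} = 1.
Since (u_{22}, u_{23}) = (u_2, u_3) = (3, 1) (two consecutive terms determine the rest), the sequence is eventually periodic: after a pre-period of length 1 it cycles with period 20.
For k ≥ 2, u_k depends only on (k - 2) mod 20. (1314 - 2) mod 20 = 12, so u_{1314} = u_{14} = 8.

8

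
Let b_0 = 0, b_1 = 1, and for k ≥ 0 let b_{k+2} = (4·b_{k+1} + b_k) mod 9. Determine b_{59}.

8

Computing terms: b_0 = 0,  b_1 = 1,  b_2 = 4,  b_3 = 8,  b_4 = 0,  b_5 = 8,  b_6 = 5,  b_7 = 1,  b_8 = 0,  b_9 = 1.
Since (b_8, b_9) = (b_0, b_1) = (0, 1) (two consecutive terms determine the rest), the sequence is periodic with period 8.
So b_{59} = b_{0 + ((59-0) mod 8)} = b_3 = 8.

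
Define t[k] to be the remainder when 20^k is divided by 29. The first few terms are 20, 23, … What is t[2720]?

7

Computing terms: t[1] = 20,  t[2] = 23,  t[3] = 25,  t[4] = 7,  t[5] = 24,  t[6] = 16,  t[7] = 1,  t[8] = 20.
Since t[8] = t[1] = 20, the sequence is periodic with period 7.
So t[2720] = t[1 + ((2720-1) mod 7)] = t[4] = 7.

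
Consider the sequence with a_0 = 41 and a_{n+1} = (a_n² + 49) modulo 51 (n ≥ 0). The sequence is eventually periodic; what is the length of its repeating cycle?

3

Listing terms: a_0 = 41, a_1 = 47, a_2 = 14, a_3 = 41.
Since a_3 = a_0 = 41, the sequence is periodic with period 3.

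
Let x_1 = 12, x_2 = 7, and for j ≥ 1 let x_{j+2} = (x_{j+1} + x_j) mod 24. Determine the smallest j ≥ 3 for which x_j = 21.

x_1 = 12; x_2 = 7; x_3 = 19; x_4 = 2; x_5 = 21; x_6 = 23; x_7 = 20; x_8 = 19; x_9 = 15; x_{10} = 10; x_{11} = 1; x_{12} = 11; x_{13} = 12; x_{14} = 23; x_{15} = 11; x_{16} = 10; x_{17} = 21; x_{18} = 7; x_{19} = 4; x_{20} = 11; x_{21} = 15; x_{22} = 2; x_{23} = 17; x_{24} = 19; x_{25} = 12; x_{26} = 7.
The sequence repeats with period 24.
The value 21 first appears (with j ≥ 3) at x_5.

5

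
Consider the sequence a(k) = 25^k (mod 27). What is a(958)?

16

Computing terms: a(1) = 25; a(2) = 4; a(3) = 19; a(4) = 16; a(5) = 22; a(6) = 10; a(7) = 7; a(8) = 13; a(9) = 1; a(10) = 25.
The sequence repeats with period 9.
(958 - 1) mod 9 = 3, so a(958) = a(4) = 16.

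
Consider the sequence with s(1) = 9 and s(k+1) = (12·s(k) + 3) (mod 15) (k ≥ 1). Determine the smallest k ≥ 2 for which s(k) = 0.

Computing terms: s(1) = 9; s(2) = 6; s(3) = 0; s(4) = 3; s(5) = 9.
Since s(5) = s(1) = 9, the sequence is periodic with period 4.
The value 0 first appears (with k ≥ 2) at s(3).

3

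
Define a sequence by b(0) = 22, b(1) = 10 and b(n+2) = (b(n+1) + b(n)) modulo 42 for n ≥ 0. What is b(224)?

Computing terms: b(0) = 22; b(1) = 10; b(2) = 32; b(3) = 0; b(4) = 32; b(5) = 32; b(6) = 22; b(7) = 12; b(8) = 34; b(9) = 4; b(10) = 38; b(11) = 0; b(12) = 38; b(13) = 38; b(14) = 34; b(15) = 30; b(16) = 22; b(17) = 10.
The sequence repeats with period 16.
(224 - 0) mod 16 = 0, so b(224) = b(0) = 22.

22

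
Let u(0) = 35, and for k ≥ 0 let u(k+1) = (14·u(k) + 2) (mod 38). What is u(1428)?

34

We have u(0) = 35,  u(1) = 36,  u(2) = 12,  u(3) = 18,  u(4) = 26,  u(5) = 24,  u(6) = 34,  u(7) = 22,  u(8) = 6,  u(9) = 10,  u(10) = 28,  u(11) = 14,  u(12) = 8,  u(13) = 0,  u(14) = 2,  u(15) = 30,  u(16) = 4,  u(17) = 20,  u(18) = 16,  u(19) = 36.
Since u(19) = u(1) = 36, the sequence is eventually periodic: after a pre-period of length 1 it cycles with period 18.
For k ≥ 1, u(k) depends only on (k - 1) mod 18. (1428 - 1) mod 18 = 5, so u(1428) = u(6) = 34.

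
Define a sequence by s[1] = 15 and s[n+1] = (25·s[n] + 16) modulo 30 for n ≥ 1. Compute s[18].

11

We have s[1] = 15; s[2] = 1; s[3] = 11; s[4] = 21; s[5] = 1.
Since s[5] = s[2] = 1, the sequence is eventually periodic: after a pre-period of length 1 it cycles with period 3.
For n ≥ 2, s[n] depends only on (n - 2) mod 3. (18 - 2) mod 3 = 1, so s[18] = s[3] = 11.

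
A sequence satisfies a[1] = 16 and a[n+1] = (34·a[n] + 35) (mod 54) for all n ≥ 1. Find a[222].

17

Listing terms: a[1] = 16,  a[2] = 39,  a[3] = 11,  a[4] = 31,  a[5] = 9,  a[6] = 17,  a[7] = 19,  a[8] = 33,  a[9] = 23,  a[10] = 7,  a[11] = 3,  a[12] = 29,  a[13] = 49,  a[14] = 27,  a[15] = 35,  a[16] = 37,  a[17] = 51,  a[18] = 41,  a[19] = 25,  a[20] = 21,  a[21] = 47,  a[22] = 13,  a[23] = 45,  a[24] = 53,  a[25] = 1,  a[26] = 15,  a[27] = 5,  a[28] = 43,  a[29] = 39.
Since a[29] = a[2] = 39, the sequence is eventually periodic: after a pre-period of length 1 it cycles with period 27.
For n ≥ 2, a[n] depends only on (n - 2) mod 27. (222 - 2) mod 27 = 4, so a[222] = a[6] = 17.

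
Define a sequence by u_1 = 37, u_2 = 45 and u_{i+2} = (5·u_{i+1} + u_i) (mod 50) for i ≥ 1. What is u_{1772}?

u_1 = 37, u_2 = 45, u_3 = 12, u_4 = 5, u_5 = 37, u_6 = 40, u_7 = 37, u_8 = 25, u_9 = 12, u_{10} = 35, u_{11} = 37, u_{12} = 20, u_{13} = 37, u_{14} = 5, u_{15} = 12, u_{16} = 15, u_{17} = 37, u_{18} = 0, u_{19} = 37, u_{20} = 35, u_{21} = 12, u_{22} = 45, u_{23} = 37, u_{24} = 30, u_{25} = 37, u_{26} = 15, u_{27} = 12, u_{28} = 25, u_{29} = 37, u_{30} = 10, u_{31} = 37, u_{32} = 45.
Since (u_{31}, u_{32}) = (u_1, u_2) = (37, 45) (two consecutive terms determine the rest), the sequence is periodic with period 30.
(1772 - 1) mod 30 = 1, so u_{1772} = u_2 = 45.

45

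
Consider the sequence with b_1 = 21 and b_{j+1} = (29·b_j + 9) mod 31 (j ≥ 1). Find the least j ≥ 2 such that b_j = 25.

We have b_1 = 21, b_2 = 29, b_3 = 13, b_4 = 14, b_5 = 12, b_6 = 16, b_7 = 8, b_8 = 24, b_9 = 23, b_{10} = 25, b_{11} = 21.
Since b_{11} = b_1 = 21, the sequence is periodic with period 10.
The value 25 first appears (with j ≥ 2) at b_{10}.

10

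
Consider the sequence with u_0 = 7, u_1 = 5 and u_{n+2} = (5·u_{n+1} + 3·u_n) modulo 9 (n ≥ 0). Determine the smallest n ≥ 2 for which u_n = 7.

We have u_0 = 7,  u_1 = 5,  u_2 = 1,  u_3 = 2,  u_4 = 4,  u_5 = 8,  u_6 = 7,  u_7 = 5.
Since (u_6, u_7) = (u_0, u_1) = (7, 5) (two consecutive terms determine the rest), the sequence is periodic with period 6.
The value 7 next appears (with n ≥ 2) at u_6.

6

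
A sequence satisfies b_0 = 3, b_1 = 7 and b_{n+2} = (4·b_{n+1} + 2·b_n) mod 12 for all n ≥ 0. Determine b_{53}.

Computing terms: b_0 = 3,  b_1 = 7,  b_2 = 10,  b_3 = 6,  b_4 = 8,  b_5 = 8,  b_6 = 0,  b_7 = 4,  b_8 = 4,  b_9 = 0,  b_{10} = 8,  b_{11} = 8.
Since (b_{10}, b_{11}) = (b_4, b_5) = (8, 8) (two consecutive terms determine the rest), the sequence is eventually periodic: after a pre-period of length 4 it cycles with period 6.
For n ≥ 4, b_n depends only on (n - 4) mod 6. (53 - 4) mod 6 = 1, so b_{53} = b_5 = 8.

8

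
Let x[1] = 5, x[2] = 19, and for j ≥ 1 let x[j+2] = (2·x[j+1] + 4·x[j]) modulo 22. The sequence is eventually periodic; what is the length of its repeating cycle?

10

We have x[1] = 5; x[2] = 19; x[3] = 14; x[4] = 16; x[5] = 0; x[6] = 20; x[7] = 18; x[8] = 6; x[9] = 18; x[10] = 16; x[11] = 16; x[12] = 8; x[13] = 14; x[14] = 16.
Since (x[13], x[14]) = (x[3], x[4]) = (14, 16) (two consecutive terms determine the rest), the sequence is eventually periodic: after a pre-period of length 2 it cycles with period 10.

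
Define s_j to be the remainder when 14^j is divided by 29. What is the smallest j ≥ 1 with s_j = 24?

Computing terms: s_0 = 1, s_1 = 14, s_2 = 22, s_3 = 18, s_4 = 20, s_5 = 19, s_6 = 5, s_7 = 12, s_8 = 23, s_9 = 3, s_{10} = 13, s_{11} = 8, s_{12} = 25, s_{13} = 2, s_{14} = 28, s_{15} = 15, s_{16} = 7, s_{17} = 11, s_{18} = 9, s_{19} = 10, s_{20} = 24, s_{21} = 17, s_{22} = 6, s_{23} = 26, s_{24} = 16, s_{25} = 21, s_{26} = 4, s_{27} = 27, s_{28} = 1.
The sequence repeats with period 28.
The value 24 first appears (with j ≥ 1) at s_{20}.

20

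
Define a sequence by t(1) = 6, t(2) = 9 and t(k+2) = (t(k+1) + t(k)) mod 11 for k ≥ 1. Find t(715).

Listing terms: t(1) = 6; t(2) = 9; t(3) = 4; t(4) = 2; t(5) = 6; t(6) = 8; t(7) = 3; t(8) = 0; t(9) = 3; t(10) = 3; t(11) = 6; t(12) = 9.
Since (t(11), t(12)) = (t(1), t(2)) = (6, 9) (two consecutive terms determine the rest), the sequence is periodic with period 10.
So t(715) = t(1 + ((715-1) mod 10)) = t(5) = 6.

6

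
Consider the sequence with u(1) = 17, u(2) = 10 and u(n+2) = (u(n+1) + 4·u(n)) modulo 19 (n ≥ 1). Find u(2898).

We have u(1) = 17, u(2) = 10, u(3) = 2, u(4) = 4, u(5) = 12, u(6) = 9, u(7) = 0, u(8) = 17, u(9) = 17, u(10) = 9, u(11) = 1, u(12) = 18, u(13) = 3, u(14) = 18, u(15) = 11, u(16) = 7, u(17) = 13, u(18) = 3, u(19) = 17, u(20) = 10.
The sequence repeats with period 18.
(2898 - 1) mod 18 = 17, so u(2898) = u(18) = 3.

3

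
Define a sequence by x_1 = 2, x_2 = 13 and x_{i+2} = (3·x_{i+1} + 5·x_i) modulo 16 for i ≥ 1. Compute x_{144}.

11

x_1 = 2, x_2 = 13, x_3 = 1, x_4 = 4, x_5 = 1, x_6 = 7, x_7 = 10, x_8 = 1, x_9 = 5, x_{10} = 4, x_{11} = 5, x_{12} = 3, x_{13} = 2, x_{14} = 5, x_{15} = 9, x_{16} = 4, x_{17} = 9, x_{18} = 15, x_{19} = 10, x_{20} = 9, x_{21} = 13, x_{22} = 4, x_{23} = 13, x_{24} = 11, x_{25} = 2, x_{26} = 13.
The sequence repeats with period 24.
So x_{144} = x_{1 + ((144-1) mod 24)} = x_{24} = 11.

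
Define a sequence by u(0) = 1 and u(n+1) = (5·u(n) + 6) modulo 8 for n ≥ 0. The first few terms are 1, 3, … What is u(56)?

u(0) = 1,  u(1) = 3,  u(2) = 5,  u(3) = 7,  u(4) = 1.
Since u(4) = u(0) = 1, the sequence is periodic with period 4.
(56 - 0) mod 4 = 0, so u(56) = u(0) = 1.

1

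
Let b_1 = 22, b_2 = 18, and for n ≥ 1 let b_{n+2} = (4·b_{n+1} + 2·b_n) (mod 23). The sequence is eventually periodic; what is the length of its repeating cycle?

Computing terms: b_1 = 22; b_2 = 18; b_3 = 1; b_4 = 17; b_5 = 1; b_6 = 15; b_7 = 16; b_8 = 2; b_9 = 17; b_{10} = 3; b_{11} = 0; b_{12} = 6; b_{13} = 1; b_{14} = 16; b_{15} = 20; b_{16} = 20; b_{17} = 5; b_{18} = 14; b_{19} = 20; b_{20} = 16; b_{21} = 12; b_{22} = 11; b_{23} = 22; b_{24} = 18.
The sequence repeats with period 22.

22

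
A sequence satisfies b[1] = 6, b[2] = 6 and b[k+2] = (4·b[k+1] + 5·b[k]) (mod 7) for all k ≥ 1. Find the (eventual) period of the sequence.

Listing terms: b[1] = 6; b[2] = 6; b[3] = 5; b[4] = 1; b[5] = 1; b[6] = 2; b[7] = 6; b[8] = 6.
Since (b[7], b[8]) = (b[1], b[2]) = (6, 6) (two consecutive terms determine the rest), the sequence is periodic with period 6.

6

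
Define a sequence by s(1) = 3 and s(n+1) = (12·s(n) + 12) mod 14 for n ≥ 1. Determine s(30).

8

Listing terms: s(1) = 3, s(2) = 6, s(3) = 0, s(4) = 12, s(5) = 2, s(6) = 8, s(7) = 10, s(8) = 6.
Since s(8) = s(2) = 6, the sequence is eventually periodic: after a pre-period of length 1 it cycles with period 6.
For n ≥ 2, s(n) depends only on (n - 2) mod 6. (30 - 2) mod 6 = 4, so s(30) = s(6) = 8.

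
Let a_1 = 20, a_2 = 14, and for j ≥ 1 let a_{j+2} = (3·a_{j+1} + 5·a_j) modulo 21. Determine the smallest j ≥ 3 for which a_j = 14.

a_1 = 20; a_2 = 14; a_3 = 16; a_4 = 13; a_5 = 14; a_6 = 2; a_7 = 13; a_8 = 7; a_9 = 2; a_{10} = 20; a_{11} = 7; a_{12} = 16; a_{13} = 20; a_{14} = 14.
Since (a_{13}, a_{14}) = (a_1, a_2) = (20, 14) (two consecutive terms determine the rest), the sequence is periodic with period 12.
The value 14 first appears (with j ≥ 3) at a_5.

5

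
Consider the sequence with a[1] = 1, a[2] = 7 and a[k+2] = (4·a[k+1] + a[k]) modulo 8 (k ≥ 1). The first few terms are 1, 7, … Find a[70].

7

Listing terms: a[1] = 1, a[2] = 7, a[3] = 5, a[4] = 3, a[5] = 1, a[6] = 7.
Since (a[5], a[6]) = (a[1], a[2]) = (1, 7) (two consecutive terms determine the rest), the sequence is periodic with period 4.
So a[70] = a[1 + ((70-1) mod 4)] = a[2] = 7.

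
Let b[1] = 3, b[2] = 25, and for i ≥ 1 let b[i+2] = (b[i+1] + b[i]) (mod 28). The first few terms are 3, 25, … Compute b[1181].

17

b[1] = 3,  b[2] = 25,  b[3] = 0,  b[4] = 25,  b[5] = 25,  b[6] = 22,  b[7] = 19,  b[8] = 13,  b[9] = 4,  b[10] = 17,  b[11] = 21,  b[12] = 10,  b[13] = 3,  b[14] = 13,  b[15] = 16,  b[16] = 1,  b[17] = 17,  b[18] = 18,  b[19] = 7,  b[20] = 25,  b[21] = 4,  b[22] = 1,  b[23] = 5,  b[24] = 6,  b[25] = 11,  b[26] = 17,  b[27] = 0,  b[28] = 17,  b[29] = 17,  b[30] = 6,  b[31] = 23,  b[32] = 1,  b[33] = 24,  b[34] = 25,  b[35] = 21,  b[36] = 18,  b[37] = 11,  b[38] = 1,  b[39] = 12,  b[40] = 13,  b[41] = 25,  b[42] = 10,  b[43] = 7,  b[44] = 17,  b[45] = 24,  b[46] = 13,  b[47] = 9,  b[48] = 22,  b[49] = 3,  b[50] = 25.
Since (b[49], b[50]) = (b[1], b[2]) = (3, 25) (two consecutive terms determine the rest), the sequence is periodic with period 48.
(1181 - 1) mod 48 = 28, so b[1181] = b[29] = 17.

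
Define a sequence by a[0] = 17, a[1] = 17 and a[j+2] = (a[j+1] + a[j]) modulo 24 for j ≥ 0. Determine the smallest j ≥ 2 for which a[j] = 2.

Listing terms: a[0] = 17, a[1] = 17, a[2] = 10, a[3] = 3, a[4] = 13, a[5] = 16, a[6] = 5, a[7] = 21, a[8] = 2, a[9] = 23, a[10] = 1, a[11] = 0, a[12] = 1, a[13] = 1, a[14] = 2, a[15] = 3, a[16] = 5, a[17] = 8, a[18] = 13, a[19] = 21, a[20] = 10, a[21] = 7, a[22] = 17, a[23] = 0, a[24] = 17, a[25] = 17.
The sequence repeats with period 24.
The value 2 first appears (with j ≥ 2) at a[8].

8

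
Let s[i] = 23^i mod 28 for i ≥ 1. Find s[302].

We have s[1] = 23,  s[2] = 25,  s[3] = 15,  s[4] = 9,  s[5] = 11,  s[6] = 1,  s[7] = 23.
Since s[7] = s[1] = 23, the sequence is periodic with period 6.
(302 - 1) mod 6 = 1, so s[302] = s[2] = 25.

25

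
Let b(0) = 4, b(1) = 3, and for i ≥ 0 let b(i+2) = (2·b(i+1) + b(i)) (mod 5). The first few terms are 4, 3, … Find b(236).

Listing terms: b(0) = 4, b(1) = 3, b(2) = 0, b(3) = 3, b(4) = 1, b(5) = 0, b(6) = 1, b(7) = 2, b(8) = 0, b(9) = 2, b(10) = 4, b(11) = 0, b(12) = 4, b(13) = 3.
Since (b(12), b(13)) = (b(0), b(1)) = (4, 3) (two consecutive terms determine the rest), the sequence is periodic with period 12.
(236 - 0) mod 12 = 8, so b(236) = b(8) = 0.

0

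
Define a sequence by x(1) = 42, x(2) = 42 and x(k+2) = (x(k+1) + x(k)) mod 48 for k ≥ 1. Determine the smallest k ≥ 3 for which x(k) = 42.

11

x(1) = 42,  x(2) = 42,  x(3) = 36,  x(4) = 30,  x(5) = 18,  x(6) = 0,  x(7) = 18,  x(8) = 18,  x(9) = 36,  x(10) = 6,  x(11) = 42,  x(12) = 0,  x(13) = 42,  x(14) = 42.
The sequence repeats with period 12.
The value 42 first appears (with k ≥ 3) at x(11).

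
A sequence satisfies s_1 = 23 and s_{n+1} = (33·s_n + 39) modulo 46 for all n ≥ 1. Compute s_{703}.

We have s_1 = 23,  s_2 = 16,  s_3 = 15,  s_4 = 28,  s_5 = 43,  s_6 = 32,  s_7 = 37,  s_8 = 18,  s_9 = 35,  s_{10} = 44,  s_{11} = 19,  s_{12} = 22,  s_{13} = 29,  s_{14} = 30,  s_{15} = 17,  s_{16} = 2,  s_{17} = 13,  s_{18} = 8,  s_{19} = 27,  s_{20} = 10,  s_{21} = 1,  s_{22} = 26,  s_{23} = 23.
Since s_{23} = s_1 = 23, the sequence is periodic with period 22.
So s_{703} = s_{1 + ((703-1) mod 22)} = s_{21} = 1.

1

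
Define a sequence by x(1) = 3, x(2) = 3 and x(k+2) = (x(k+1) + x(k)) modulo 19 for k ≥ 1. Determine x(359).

3

Computing terms: x(1) = 3,  x(2) = 3,  x(3) = 6,  x(4) = 9,  x(5) = 15,  x(6) = 5,  x(7) = 1,  x(8) = 6,  x(9) = 7,  x(10) = 13,  x(11) = 1,  x(12) = 14,  x(13) = 15,  x(14) = 10,  x(15) = 6,  x(16) = 16,  x(17) = 3,  x(18) = 0,  x(19) = 3,  x(20) = 3.
The sequence repeats with period 18.
(359 - 1) mod 18 = 16, so x(359) = x(17) = 3.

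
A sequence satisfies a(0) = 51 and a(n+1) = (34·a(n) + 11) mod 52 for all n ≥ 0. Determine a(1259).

5

We have a(0) = 51; a(1) = 29; a(2) = 9; a(3) = 5; a(4) = 25; a(5) = 29.
Since a(5) = a(1) = 29, the sequence is eventually periodic: after a pre-period of length 1 it cycles with period 4.
For n ≥ 1, a(n) depends only on (n - 1) mod 4. (1259 - 1) mod 4 = 2, so a(1259) = a(3) = 5.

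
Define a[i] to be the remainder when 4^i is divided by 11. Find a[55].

1

Listing terms: a[0] = 1,  a[1] = 4,  a[2] = 5,  a[3] = 9,  a[4] = 3,  a[5] = 1.
Since a[5] = a[0] = 1, the sequence is periodic with period 5.
So a[55] = a[0 + ((55-0) mod 5)] = a[0] = 1.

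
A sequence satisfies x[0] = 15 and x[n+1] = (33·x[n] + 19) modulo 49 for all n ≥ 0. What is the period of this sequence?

Computing terms: x[0] = 15; x[1] = 24; x[2] = 27; x[3] = 28; x[4] = 12; x[5] = 23; x[6] = 43; x[7] = 17; x[8] = 41; x[9] = 0; x[10] = 19; x[11] = 9; x[12] = 22; x[13] = 10; x[14] = 6; x[15] = 21; x[16] = 26; x[17] = 44; x[18] = 1; x[19] = 3; x[20] = 20; x[21] = 42; x[22] = 33; x[23] = 30; x[24] = 29; x[25] = 45; x[26] = 34; x[27] = 14; x[28] = 40; x[29] = 16; x[30] = 8; x[31] = 38; x[32] = 48; x[33] = 35; x[34] = 47; x[35] = 2; x[36] = 36; x[37] = 31; x[38] = 13; x[39] = 7; x[40] = 5; x[41] = 37; x[42] = 15.
The sequence repeats with period 42.

42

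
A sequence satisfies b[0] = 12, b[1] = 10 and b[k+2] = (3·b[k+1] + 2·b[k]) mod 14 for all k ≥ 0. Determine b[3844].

10

Computing terms: b[0] = 12; b[1] = 10; b[2] = 12; b[3] = 0; b[4] = 10; b[5] = 2; b[6] = 12; b[7] = 12; b[8] = 4; b[9] = 8; b[10] = 4; b[11] = 0; b[12] = 8; b[13] = 10; b[14] = 4; b[15] = 4; b[16] = 6; b[17] = 12; b[18] = 6; b[19] = 0; b[20] = 12; b[21] = 8; b[22] = 6; b[23] = 6; b[24] = 2; b[25] = 4; b[26] = 2; b[27] = 0; b[28] = 4; b[29] = 12; b[30] = 2; b[31] = 2; b[32] = 10; b[33] = 6; b[34] = 10; b[35] = 0; b[36] = 6; b[37] = 4; b[38] = 10; b[39] = 10; b[40] = 8; b[41] = 2; b[42] = 8; b[43] = 0; b[44] = 2; b[45] = 6; b[46] = 8; b[47] = 8; b[48] = 12; b[49] = 10.
Since (b[48], b[49]) = (b[0], b[1]) = (12, 10) (two consecutive terms determine the rest), the sequence is periodic with period 48.
So b[3844] = b[0 + ((3844-0) mod 48)] = b[4] = 10.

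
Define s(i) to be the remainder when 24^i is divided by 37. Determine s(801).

31

Listing terms: s(0) = 1, s(1) = 24, s(2) = 21, s(3) = 23, s(4) = 34, s(5) = 2, s(6) = 11, s(7) = 5, s(8) = 9, s(9) = 31, s(10) = 4, s(11) = 22, s(12) = 10, s(13) = 18, s(14) = 25, s(15) = 8, s(16) = 7, s(17) = 20, s(18) = 36, s(19) = 13, s(20) = 16, s(21) = 14, s(22) = 3, s(23) = 35, s(24) = 26, s(25) = 32, s(26) = 28, s(27) = 6, s(28) = 33, s(29) = 15, s(30) = 27, s(31) = 19, s(32) = 12, s(33) = 29, s(34) = 30, s(35) = 17, s(36) = 1.
Since s(36) = s(0) = 1, the sequence is periodic with period 36.
(801 - 0) mod 36 = 9, so s(801) = s(9) = 31.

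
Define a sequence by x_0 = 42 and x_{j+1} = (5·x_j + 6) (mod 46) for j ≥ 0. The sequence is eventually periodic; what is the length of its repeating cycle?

22

Computing terms: x_0 = 42, x_1 = 32, x_2 = 28, x_3 = 8, x_4 = 0, x_5 = 6, x_6 = 36, x_7 = 2, x_8 = 16, x_9 = 40, x_{10} = 22, x_{11} = 24, x_{12} = 34, x_{13} = 38, x_{14} = 12, x_{15} = 20, x_{16} = 14, x_{17} = 30, x_{18} = 18, x_{19} = 4, x_{20} = 26, x_{21} = 44, x_{22} = 42.
The sequence repeats with period 22.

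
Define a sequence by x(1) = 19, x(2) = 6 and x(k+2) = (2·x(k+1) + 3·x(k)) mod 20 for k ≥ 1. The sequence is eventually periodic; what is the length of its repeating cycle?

4

Listing terms: x(1) = 19, x(2) = 6, x(3) = 9, x(4) = 16, x(5) = 19, x(6) = 6.
Since (x(5), x(6)) = (x(1), x(2)) = (19, 6) (two consecutive terms determine the rest), the sequence is periodic with period 4.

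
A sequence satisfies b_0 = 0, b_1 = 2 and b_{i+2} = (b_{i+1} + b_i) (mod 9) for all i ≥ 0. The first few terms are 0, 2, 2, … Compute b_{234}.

2

Computing terms: b_0 = 0,  b_1 = 2,  b_2 = 2,  b_3 = 4,  b_4 = 6,  b_5 = 1,  b_6 = 7,  b_7 = 8,  b_8 = 6,  b_9 = 5,  b_{10} = 2,  b_{11} = 7,  b_{12} = 0,  b_{13} = 7,  b_{14} = 7,  b_{15} = 5,  b_{16} = 3,  b_{17} = 8,  b_{18} = 2,  b_{19} = 1,  b_{20} = 3,  b_{21} = 4,  b_{22} = 7,  b_{23} = 2,  b_{24} = 0,  b_{25} = 2.
The sequence repeats with period 24.
So b_{234} = b_{0 + ((234-0) mod 24)} = b_{18} = 2.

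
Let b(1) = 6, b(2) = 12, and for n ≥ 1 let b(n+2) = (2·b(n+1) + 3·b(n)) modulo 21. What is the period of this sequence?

6

Listing terms: b(1) = 6; b(2) = 12; b(3) = 0; b(4) = 15; b(5) = 9; b(6) = 0; b(7) = 6; b(8) = 12.
Since (b(7), b(8)) = (b(1), b(2)) = (6, 12) (two consecutive terms determine the rest), the sequence is periodic with period 6.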